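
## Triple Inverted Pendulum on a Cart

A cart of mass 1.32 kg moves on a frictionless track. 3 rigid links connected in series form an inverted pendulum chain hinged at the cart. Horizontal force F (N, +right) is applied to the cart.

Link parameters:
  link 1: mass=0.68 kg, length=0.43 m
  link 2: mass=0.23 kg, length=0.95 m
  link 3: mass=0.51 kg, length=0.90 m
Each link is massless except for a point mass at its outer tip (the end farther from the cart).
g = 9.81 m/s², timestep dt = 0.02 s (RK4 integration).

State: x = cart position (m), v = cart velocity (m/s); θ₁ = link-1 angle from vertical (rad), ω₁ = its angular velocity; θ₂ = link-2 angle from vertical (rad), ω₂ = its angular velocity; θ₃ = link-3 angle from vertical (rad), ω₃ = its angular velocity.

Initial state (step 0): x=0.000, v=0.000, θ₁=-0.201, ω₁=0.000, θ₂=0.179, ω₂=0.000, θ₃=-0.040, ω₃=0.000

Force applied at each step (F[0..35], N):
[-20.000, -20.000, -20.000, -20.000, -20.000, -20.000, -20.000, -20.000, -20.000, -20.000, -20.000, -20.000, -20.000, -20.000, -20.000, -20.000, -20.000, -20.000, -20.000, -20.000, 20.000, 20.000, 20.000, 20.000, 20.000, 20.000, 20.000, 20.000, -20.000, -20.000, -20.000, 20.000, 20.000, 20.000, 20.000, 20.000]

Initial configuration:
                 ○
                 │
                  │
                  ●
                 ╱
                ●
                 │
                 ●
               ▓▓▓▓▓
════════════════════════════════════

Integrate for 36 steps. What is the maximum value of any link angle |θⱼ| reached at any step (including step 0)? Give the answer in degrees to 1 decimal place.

Answer: 278.6°

Derivation:
apply F[0]=-20.000 → step 1: x=-0.003, v=-0.260, θ₁=-0.198, ω₁=0.332, θ₂=0.182, ω₂=0.255, θ₃=-0.041, ω₃=-0.140
apply F[1]=-20.000 → step 2: x=-0.010, v=-0.521, θ₁=-0.188, ω₁=0.679, θ₂=0.189, ω₂=0.507, θ₃=-0.046, ω₃=-0.281
apply F[2]=-20.000 → step 3: x=-0.023, v=-0.788, θ₁=-0.170, ω₁=1.055, θ₂=0.202, ω₂=0.750, θ₃=-0.053, ω₃=-0.423
apply F[3]=-20.000 → step 4: x=-0.042, v=-1.060, θ₁=-0.145, ω₁=1.475, θ₂=0.219, ω₂=0.978, θ₃=-0.063, ω₃=-0.562
apply F[4]=-20.000 → step 5: x=-0.066, v=-1.341, θ₁=-0.111, ω₁=1.954, θ₂=0.241, ω₂=1.181, θ₃=-0.075, ω₃=-0.692
apply F[5]=-20.000 → step 6: x=-0.096, v=-1.631, θ₁=-0.066, ω₁=2.503, θ₂=0.266, ω₂=1.346, θ₃=-0.090, ω₃=-0.805
apply F[6]=-20.000 → step 7: x=-0.131, v=-1.930, θ₁=-0.010, ω₁=3.130, θ₂=0.294, ω₂=1.459, θ₃=-0.107, ω₃=-0.886
apply F[7]=-20.000 → step 8: x=-0.173, v=-2.234, θ₁=0.059, ω₁=3.832, θ₂=0.324, ω₂=1.504, θ₃=-0.125, ω₃=-0.916
apply F[8]=-20.000 → step 9: x=-0.221, v=-2.536, θ₁=0.143, ω₁=4.591, θ₂=0.354, ω₂=1.472, θ₃=-0.143, ω₃=-0.873
apply F[9]=-20.000 → step 10: x=-0.274, v=-2.823, θ₁=0.243, ω₁=5.366, θ₂=0.382, ω₂=1.363, θ₃=-0.159, ω₃=-0.738
apply F[10]=-20.000 → step 11: x=-0.333, v=-3.079, θ₁=0.358, ω₁=6.098, θ₂=0.408, ω₂=1.198, θ₃=-0.172, ω₃=-0.499
apply F[11]=-20.000 → step 12: x=-0.397, v=-3.288, θ₁=0.486, ω₁=6.727, θ₂=0.430, ω₂=1.017, θ₃=-0.179, ω₃=-0.162
apply F[12]=-20.000 → step 13: x=-0.464, v=-3.442, θ₁=0.626, ω₁=7.214, θ₂=0.449, ω₂=0.866, θ₃=-0.178, ω₃=0.248
apply F[13]=-20.000 → step 14: x=-0.534, v=-3.543, θ₁=0.774, ω₁=7.560, θ₂=0.465, ω₂=0.783, θ₃=-0.169, ω₃=0.695
apply F[14]=-20.000 → step 15: x=-0.606, v=-3.600, θ₁=0.927, ω₁=7.792, θ₂=0.481, ω₂=0.785, θ₃=-0.150, ω₃=1.146
apply F[15]=-20.000 → step 16: x=-0.678, v=-3.623, θ₁=1.085, ω₁=7.947, θ₂=0.497, ω₂=0.876, θ₃=-0.123, ω₃=1.580
apply F[16]=-20.000 → step 17: x=-0.751, v=-3.622, θ₁=1.245, ω₁=8.060, θ₂=0.516, ω₂=1.048, θ₃=-0.087, ω₃=1.987
apply F[17]=-20.000 → step 18: x=-0.823, v=-3.604, θ₁=1.407, ω₁=8.152, θ₂=0.540, ω₂=1.295, θ₃=-0.044, ω₃=2.363
apply F[18]=-20.000 → step 19: x=-0.895, v=-3.575, θ₁=1.571, ω₁=8.236, θ₂=0.569, ω₂=1.607, θ₃=0.007, ω₃=2.711
apply F[19]=-20.000 → step 20: x=-0.966, v=-3.539, θ₁=1.737, ω₁=8.314, θ₂=0.604, ω₂=1.979, θ₃=0.065, ω₃=3.034
apply F[20]=+20.000 → step 21: x=-1.032, v=-3.094, θ₁=1.907, ω₁=8.758, θ₂=0.645, ω₂=2.085, θ₃=0.127, ω₃=3.229
apply F[21]=+20.000 → step 22: x=-1.089, v=-2.614, θ₁=2.088, ω₁=9.353, θ₂=0.688, ω₂=2.288, θ₃=0.194, ω₃=3.428
apply F[22]=+20.000 → step 23: x=-1.137, v=-2.095, θ₁=2.282, ω₁=10.126, θ₂=0.737, ω₂=2.640, θ₃=0.264, ω₃=3.622
apply F[23]=+20.000 → step 24: x=-1.173, v=-1.539, θ₁=2.494, ω₁=11.107, θ₂=0.795, ω₂=3.218, θ₃=0.339, ω₃=3.795
apply F[24]=+20.000 → step 25: x=-1.198, v=-0.968, θ₁=2.728, ω₁=12.280, θ₂=0.868, ω₂=4.125, θ₃=0.416, ω₃=3.920
apply F[25]=+20.000 → step 26: x=-1.212, v=-0.458, θ₁=2.986, ω₁=13.476, θ₂=0.963, ω₂=5.439, θ₃=0.495, ω₃=3.964
apply F[26]=+20.000 → step 27: x=-1.218, v=-0.141, θ₁=3.264, ω₁=14.242, θ₂=1.088, ω₂=7.036, θ₃=0.574, ω₃=3.945
apply F[27]=+20.000 → step 28: x=-1.220, v=-0.094, θ₁=3.549, ω₁=14.139, θ₂=1.243, ω₂=8.452, θ₃=0.653, ω₃=4.037
apply F[28]=-20.000 → step 29: x=-1.227, v=-0.690, θ₁=3.813, ω₁=12.201, θ₂=1.418, ω₂=8.833, θ₃=0.739, ω₃=4.655
apply F[29]=-20.000 → step 30: x=-1.246, v=-1.186, θ₁=4.038, ω₁=10.362, θ₂=1.592, ω₂=8.493, θ₃=0.842, ω₃=5.646
apply F[30]=-20.000 → step 31: x=-1.274, v=-1.567, θ₁=4.229, ω₁=8.762, θ₂=1.755, ω₂=7.724, θ₃=0.966, ω₃=6.796
apply F[31]=+20.000 → step 32: x=-1.305, v=-1.475, θ₁=4.396, ω₁=7.867, θ₂=1.903, ω₂=7.102, θ₃=1.111, ω₃=7.711
apply F[32]=+20.000 → step 33: x=-1.333, v=-1.337, θ₁=4.544, ω₁=6.938, θ₂=2.037, ω₂=6.264, θ₃=1.275, ω₃=8.643
apply F[33]=+20.000 → step 34: x=-1.358, v=-1.146, θ₁=4.673, ω₁=5.938, θ₂=2.153, ω₂=5.214, θ₃=1.457, ω₃=9.591
apply F[34]=+20.000 → step 35: x=-1.378, v=-0.889, θ₁=4.780, ω₁=4.793, θ₂=2.245, ω₂=3.953, θ₃=1.659, ω₃=10.587
apply F[35]=+20.000 → step 36: x=-1.393, v=-0.542, θ₁=4.862, ω₁=3.370, θ₂=2.309, ω₂=2.508, θ₃=1.881, ω₃=11.656
Max |angle| over trajectory = 4.862 rad = 278.6°.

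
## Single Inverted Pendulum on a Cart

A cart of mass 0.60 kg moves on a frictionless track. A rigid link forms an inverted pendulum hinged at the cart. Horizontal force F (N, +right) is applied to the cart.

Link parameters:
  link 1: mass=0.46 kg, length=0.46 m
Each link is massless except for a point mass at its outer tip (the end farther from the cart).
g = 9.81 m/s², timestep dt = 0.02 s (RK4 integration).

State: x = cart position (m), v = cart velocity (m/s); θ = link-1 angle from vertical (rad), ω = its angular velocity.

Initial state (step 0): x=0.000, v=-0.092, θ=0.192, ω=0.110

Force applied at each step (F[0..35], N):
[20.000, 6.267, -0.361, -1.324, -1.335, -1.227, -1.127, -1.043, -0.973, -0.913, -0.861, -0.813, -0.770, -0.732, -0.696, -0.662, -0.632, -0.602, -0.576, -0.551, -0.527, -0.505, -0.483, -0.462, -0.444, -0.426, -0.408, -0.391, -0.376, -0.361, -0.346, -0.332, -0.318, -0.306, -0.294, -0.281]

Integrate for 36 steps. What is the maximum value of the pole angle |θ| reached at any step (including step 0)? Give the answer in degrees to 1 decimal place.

Answer: 11.0°

Derivation:
apply F[0]=+20.000 → step 1: x=0.004, v=0.531, θ=0.182, ω=-1.139
apply F[1]=+6.267 → step 2: x=0.017, v=0.713, θ=0.156, ω=-1.457
apply F[2]=-0.361 → step 3: x=0.031, v=0.682, θ=0.128, ω=-1.331
apply F[3]=-1.324 → step 4: x=0.044, v=0.622, θ=0.103, ω=-1.154
apply F[4]=-1.335 → step 5: x=0.056, v=0.565, θ=0.082, ω=-0.991
apply F[5]=-1.227 → step 6: x=0.066, v=0.514, θ=0.063, ω=-0.849
apply F[6]=-1.127 → step 7: x=0.076, v=0.469, θ=0.048, ω=-0.727
apply F[7]=-1.043 → step 8: x=0.085, v=0.428, θ=0.034, ω=-0.621
apply F[8]=-0.973 → step 9: x=0.093, v=0.391, θ=0.023, ω=-0.529
apply F[9]=-0.913 → step 10: x=0.101, v=0.358, θ=0.013, ω=-0.450
apply F[10]=-0.861 → step 11: x=0.108, v=0.328, θ=0.005, ω=-0.381
apply F[11]=-0.813 → step 12: x=0.114, v=0.301, θ=-0.002, ω=-0.322
apply F[12]=-0.770 → step 13: x=0.120, v=0.276, θ=-0.008, ω=-0.270
apply F[13]=-0.732 → step 14: x=0.125, v=0.254, θ=-0.013, ω=-0.225
apply F[14]=-0.696 → step 15: x=0.130, v=0.233, θ=-0.017, ω=-0.186
apply F[15]=-0.662 → step 16: x=0.134, v=0.213, θ=-0.021, ω=-0.153
apply F[16]=-0.632 → step 17: x=0.139, v=0.196, θ=-0.024, ω=-0.124
apply F[17]=-0.602 → step 18: x=0.142, v=0.179, θ=-0.026, ω=-0.099
apply F[18]=-0.576 → step 19: x=0.146, v=0.164, θ=-0.028, ω=-0.077
apply F[19]=-0.551 → step 20: x=0.149, v=0.150, θ=-0.029, ω=-0.058
apply F[20]=-0.527 → step 21: x=0.152, v=0.137, θ=-0.030, ω=-0.043
apply F[21]=-0.505 → step 22: x=0.154, v=0.125, θ=-0.031, ω=-0.029
apply F[22]=-0.483 → step 23: x=0.157, v=0.113, θ=-0.031, ω=-0.017
apply F[23]=-0.462 → step 24: x=0.159, v=0.103, θ=-0.031, ω=-0.007
apply F[24]=-0.444 → step 25: x=0.161, v=0.092, θ=-0.031, ω=0.001
apply F[25]=-0.426 → step 26: x=0.163, v=0.083, θ=-0.031, ω=0.009
apply F[26]=-0.408 → step 27: x=0.164, v=0.074, θ=-0.031, ω=0.015
apply F[27]=-0.391 → step 28: x=0.166, v=0.066, θ=-0.031, ω=0.020
apply F[28]=-0.376 → step 29: x=0.167, v=0.058, θ=-0.030, ω=0.024
apply F[29]=-0.361 → step 30: x=0.168, v=0.050, θ=-0.030, ω=0.028
apply F[30]=-0.346 → step 31: x=0.169, v=0.043, θ=-0.029, ω=0.031
apply F[31]=-0.332 → step 32: x=0.170, v=0.036, θ=-0.029, ω=0.033
apply F[32]=-0.318 → step 33: x=0.170, v=0.030, θ=-0.028, ω=0.035
apply F[33]=-0.306 → step 34: x=0.171, v=0.024, θ=-0.027, ω=0.036
apply F[34]=-0.294 → step 35: x=0.171, v=0.018, θ=-0.026, ω=0.037
apply F[35]=-0.281 → step 36: x=0.172, v=0.013, θ=-0.026, ω=0.038
Max |angle| over trajectory = 0.192 rad = 11.0°.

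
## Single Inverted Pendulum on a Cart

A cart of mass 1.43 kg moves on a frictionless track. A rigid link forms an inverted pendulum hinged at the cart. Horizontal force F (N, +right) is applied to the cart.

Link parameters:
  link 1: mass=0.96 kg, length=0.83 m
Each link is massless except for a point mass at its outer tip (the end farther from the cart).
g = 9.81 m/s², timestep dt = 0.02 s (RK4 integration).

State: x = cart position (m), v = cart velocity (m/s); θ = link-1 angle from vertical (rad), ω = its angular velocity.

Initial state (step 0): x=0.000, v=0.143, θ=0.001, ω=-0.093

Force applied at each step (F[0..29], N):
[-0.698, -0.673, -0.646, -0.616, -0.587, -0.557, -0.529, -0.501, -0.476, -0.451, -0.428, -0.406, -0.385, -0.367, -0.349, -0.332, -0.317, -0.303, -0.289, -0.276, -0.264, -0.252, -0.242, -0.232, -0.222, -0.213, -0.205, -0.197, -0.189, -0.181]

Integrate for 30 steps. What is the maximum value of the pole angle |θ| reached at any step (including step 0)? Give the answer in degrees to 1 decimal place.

apply F[0]=-0.698 → step 1: x=0.003, v=0.133, θ=-0.001, ω=-0.081
apply F[1]=-0.673 → step 2: x=0.005, v=0.124, θ=-0.002, ω=-0.070
apply F[2]=-0.646 → step 3: x=0.008, v=0.115, θ=-0.004, ω=-0.061
apply F[3]=-0.616 → step 4: x=0.010, v=0.107, θ=-0.005, ω=-0.052
apply F[4]=-0.587 → step 5: x=0.012, v=0.100, θ=-0.006, ω=-0.044
apply F[5]=-0.557 → step 6: x=0.014, v=0.093, θ=-0.006, ω=-0.037
apply F[6]=-0.529 → step 7: x=0.016, v=0.086, θ=-0.007, ω=-0.031
apply F[7]=-0.501 → step 8: x=0.017, v=0.080, θ=-0.008, ω=-0.025
apply F[8]=-0.476 → step 9: x=0.019, v=0.075, θ=-0.008, ω=-0.021
apply F[9]=-0.451 → step 10: x=0.020, v=0.069, θ=-0.009, ω=-0.016
apply F[10]=-0.428 → step 11: x=0.022, v=0.065, θ=-0.009, ω=-0.012
apply F[11]=-0.406 → step 12: x=0.023, v=0.060, θ=-0.009, ω=-0.009
apply F[12]=-0.385 → step 13: x=0.024, v=0.056, θ=-0.009, ω=-0.006
apply F[13]=-0.367 → step 14: x=0.025, v=0.052, θ=-0.009, ω=-0.004
apply F[14]=-0.349 → step 15: x=0.026, v=0.048, θ=-0.009, ω=-0.002
apply F[15]=-0.332 → step 16: x=0.027, v=0.045, θ=-0.009, ω=0.000
apply F[16]=-0.317 → step 17: x=0.028, v=0.042, θ=-0.009, ω=0.002
apply F[17]=-0.303 → step 18: x=0.029, v=0.039, θ=-0.009, ω=0.003
apply F[18]=-0.289 → step 19: x=0.030, v=0.036, θ=-0.009, ω=0.005
apply F[19]=-0.276 → step 20: x=0.030, v=0.033, θ=-0.009, ω=0.006
apply F[20]=-0.264 → step 21: x=0.031, v=0.031, θ=-0.009, ω=0.007
apply F[21]=-0.252 → step 22: x=0.031, v=0.028, θ=-0.009, ω=0.007
apply F[22]=-0.242 → step 23: x=0.032, v=0.026, θ=-0.009, ω=0.008
apply F[23]=-0.232 → step 24: x=0.033, v=0.024, θ=-0.009, ω=0.008
apply F[24]=-0.222 → step 25: x=0.033, v=0.022, θ=-0.008, ω=0.009
apply F[25]=-0.213 → step 26: x=0.033, v=0.020, θ=-0.008, ω=0.009
apply F[26]=-0.205 → step 27: x=0.034, v=0.018, θ=-0.008, ω=0.009
apply F[27]=-0.197 → step 28: x=0.034, v=0.017, θ=-0.008, ω=0.010
apply F[28]=-0.189 → step 29: x=0.034, v=0.015, θ=-0.008, ω=0.010
apply F[29]=-0.181 → step 30: x=0.035, v=0.013, θ=-0.007, ω=0.010
Max |angle| over trajectory = 0.009 rad = 0.5°.

Answer: 0.5°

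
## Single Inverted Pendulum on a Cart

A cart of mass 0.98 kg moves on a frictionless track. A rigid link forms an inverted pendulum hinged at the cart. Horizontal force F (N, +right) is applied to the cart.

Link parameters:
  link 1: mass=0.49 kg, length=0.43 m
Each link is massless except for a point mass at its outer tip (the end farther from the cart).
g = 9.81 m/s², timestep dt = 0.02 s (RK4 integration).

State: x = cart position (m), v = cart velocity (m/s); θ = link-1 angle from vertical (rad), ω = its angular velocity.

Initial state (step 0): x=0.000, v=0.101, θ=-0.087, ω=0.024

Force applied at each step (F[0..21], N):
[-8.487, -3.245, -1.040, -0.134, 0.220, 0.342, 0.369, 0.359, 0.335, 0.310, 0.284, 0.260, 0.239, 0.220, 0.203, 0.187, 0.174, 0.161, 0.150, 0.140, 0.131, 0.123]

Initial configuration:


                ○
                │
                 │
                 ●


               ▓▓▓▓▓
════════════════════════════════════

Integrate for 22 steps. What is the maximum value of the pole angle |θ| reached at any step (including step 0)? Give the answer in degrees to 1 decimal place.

Answer: 5.0°

Derivation:
apply F[0]=-8.487 → step 1: x=0.000, v=-0.063, θ=-0.083, ω=0.366
apply F[1]=-3.245 → step 2: x=-0.001, v=-0.122, θ=-0.075, ω=0.465
apply F[2]=-1.040 → step 3: x=-0.004, v=-0.136, θ=-0.066, ω=0.466
apply F[3]=-0.134 → step 4: x=-0.007, v=-0.133, θ=-0.057, ω=0.431
apply F[4]=+0.220 → step 5: x=-0.009, v=-0.123, θ=-0.048, ω=0.385
apply F[5]=+0.342 → step 6: x=-0.012, v=-0.112, θ=-0.041, ω=0.338
apply F[6]=+0.369 → step 7: x=-0.014, v=-0.101, θ=-0.035, ω=0.295
apply F[7]=+0.359 → step 8: x=-0.016, v=-0.090, θ=-0.029, ω=0.256
apply F[8]=+0.335 → step 9: x=-0.017, v=-0.081, θ=-0.025, ω=0.222
apply F[9]=+0.310 → step 10: x=-0.019, v=-0.072, θ=-0.020, ω=0.192
apply F[10]=+0.284 → step 11: x=-0.020, v=-0.065, θ=-0.017, ω=0.165
apply F[11]=+0.260 → step 12: x=-0.022, v=-0.058, θ=-0.014, ω=0.143
apply F[12]=+0.239 → step 13: x=-0.023, v=-0.052, θ=-0.011, ω=0.123
apply F[13]=+0.220 → step 14: x=-0.024, v=-0.046, θ=-0.009, ω=0.105
apply F[14]=+0.203 → step 15: x=-0.024, v=-0.041, θ=-0.007, ω=0.090
apply F[15]=+0.187 → step 16: x=-0.025, v=-0.037, θ=-0.005, ω=0.077
apply F[16]=+0.174 → step 17: x=-0.026, v=-0.033, θ=-0.004, ω=0.066
apply F[17]=+0.161 → step 18: x=-0.027, v=-0.029, θ=-0.003, ω=0.056
apply F[18]=+0.150 → step 19: x=-0.027, v=-0.026, θ=-0.002, ω=0.048
apply F[19]=+0.140 → step 20: x=-0.028, v=-0.023, θ=-0.001, ω=0.040
apply F[20]=+0.131 → step 21: x=-0.028, v=-0.020, θ=0.000, ω=0.034
apply F[21]=+0.123 → step 22: x=-0.028, v=-0.018, θ=0.001, ω=0.028
Max |angle| over trajectory = 0.087 rad = 5.0°.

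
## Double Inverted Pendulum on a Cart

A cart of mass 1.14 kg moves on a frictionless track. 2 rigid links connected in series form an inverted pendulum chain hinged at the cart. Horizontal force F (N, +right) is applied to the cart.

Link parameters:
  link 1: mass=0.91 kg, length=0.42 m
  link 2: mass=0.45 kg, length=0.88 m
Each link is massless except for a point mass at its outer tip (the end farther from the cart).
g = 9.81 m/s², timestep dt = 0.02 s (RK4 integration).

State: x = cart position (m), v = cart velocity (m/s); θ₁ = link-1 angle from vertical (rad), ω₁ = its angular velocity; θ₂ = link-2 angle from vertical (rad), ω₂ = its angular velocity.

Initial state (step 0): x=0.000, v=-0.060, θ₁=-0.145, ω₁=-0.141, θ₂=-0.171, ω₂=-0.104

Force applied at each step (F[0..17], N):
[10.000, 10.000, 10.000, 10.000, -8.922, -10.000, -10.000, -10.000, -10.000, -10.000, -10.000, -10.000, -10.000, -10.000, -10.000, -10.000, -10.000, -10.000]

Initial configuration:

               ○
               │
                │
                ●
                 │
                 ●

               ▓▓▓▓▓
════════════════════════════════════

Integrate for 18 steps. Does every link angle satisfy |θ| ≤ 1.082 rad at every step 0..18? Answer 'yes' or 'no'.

Answer: yes

Derivation:
apply F[0]=+10.000 → step 1: x=0.001, v=0.144, θ₁=-0.153, ω₁=-0.686, θ₂=-0.173, ω₂=-0.111
apply F[1]=+10.000 → step 2: x=0.006, v=0.349, θ₁=-0.172, ω₁=-1.240, θ₂=-0.175, ω₂=-0.114
apply F[2]=+10.000 → step 3: x=0.015, v=0.554, θ₁=-0.203, ω₁=-1.809, θ₂=-0.178, ω₂=-0.112
apply F[3]=+10.000 → step 4: x=0.028, v=0.758, θ₁=-0.245, ω₁=-2.391, θ₂=-0.180, ω₂=-0.104
apply F[4]=-8.922 → step 5: x=0.042, v=0.655, θ₁=-0.292, ω₁=-2.296, θ₂=-0.182, ω₂=-0.078
apply F[5]=-10.000 → step 6: x=0.054, v=0.545, θ₁=-0.337, ω₁=-2.218, θ₂=-0.183, ω₂=-0.039
apply F[6]=-10.000 → step 7: x=0.064, v=0.443, θ₁=-0.381, ω₁=-2.191, θ₂=-0.183, ω₂=0.013
apply F[7]=-10.000 → step 8: x=0.072, v=0.349, θ₁=-0.425, ω₁=-2.210, θ₂=-0.182, ω₂=0.077
apply F[8]=-10.000 → step 9: x=0.078, v=0.259, θ₁=-0.469, ω₁=-2.271, θ₂=-0.180, ω₂=0.152
apply F[9]=-10.000 → step 10: x=0.082, v=0.174, θ₁=-0.516, ω₁=-2.368, θ₂=-0.176, ω₂=0.236
apply F[10]=-10.000 → step 11: x=0.085, v=0.092, θ₁=-0.564, ω₁=-2.498, θ₂=-0.170, ω₂=0.328
apply F[11]=-10.000 → step 12: x=0.086, v=0.009, θ₁=-0.616, ω₁=-2.657, θ₂=-0.163, ω₂=0.426
apply F[12]=-10.000 → step 13: x=0.085, v=-0.074, θ₁=-0.671, ω₁=-2.839, θ₂=-0.153, ω₂=0.528
apply F[13]=-10.000 → step 14: x=0.083, v=-0.161, θ₁=-0.730, ω₁=-3.040, θ₂=-0.142, ω₂=0.631
apply F[14]=-10.000 → step 15: x=0.079, v=-0.252, θ₁=-0.793, ω₁=-3.258, θ₂=-0.128, ω₂=0.732
apply F[15]=-10.000 → step 16: x=0.073, v=-0.350, θ₁=-0.860, ω₁=-3.489, θ₂=-0.113, ω₂=0.830
apply F[16]=-10.000 → step 17: x=0.065, v=-0.456, θ₁=-0.932, ω₁=-3.732, θ₂=-0.095, ω₂=0.919
apply F[17]=-10.000 → step 18: x=0.054, v=-0.572, θ₁=-1.009, ω₁=-3.986, θ₂=-0.076, ω₂=0.998
Max |angle| over trajectory = 1.009 rad; bound = 1.082 → within bound.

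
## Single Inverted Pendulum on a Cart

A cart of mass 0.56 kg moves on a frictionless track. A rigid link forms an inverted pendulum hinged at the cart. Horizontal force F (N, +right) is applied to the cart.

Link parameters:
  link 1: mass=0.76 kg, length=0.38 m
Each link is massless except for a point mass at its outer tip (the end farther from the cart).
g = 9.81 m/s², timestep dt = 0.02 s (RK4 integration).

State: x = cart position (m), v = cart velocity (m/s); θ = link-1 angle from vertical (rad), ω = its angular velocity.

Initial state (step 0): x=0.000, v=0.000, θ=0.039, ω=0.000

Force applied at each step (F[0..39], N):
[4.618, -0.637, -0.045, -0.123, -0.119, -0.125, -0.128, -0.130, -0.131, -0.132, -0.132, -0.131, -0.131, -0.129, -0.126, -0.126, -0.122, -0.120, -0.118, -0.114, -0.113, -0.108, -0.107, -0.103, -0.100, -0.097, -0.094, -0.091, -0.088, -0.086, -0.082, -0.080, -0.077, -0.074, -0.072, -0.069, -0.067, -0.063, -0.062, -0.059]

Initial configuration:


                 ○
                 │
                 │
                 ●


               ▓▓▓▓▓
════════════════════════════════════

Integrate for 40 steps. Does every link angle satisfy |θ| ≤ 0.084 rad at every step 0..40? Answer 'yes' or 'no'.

apply F[0]=+4.618 → step 1: x=0.002, v=0.155, θ=0.035, ω=-0.387
apply F[1]=-0.637 → step 2: x=0.004, v=0.124, θ=0.028, ω=-0.289
apply F[2]=-0.045 → step 3: x=0.007, v=0.115, θ=0.023, ω=-0.254
apply F[3]=-0.123 → step 4: x=0.009, v=0.105, θ=0.018, ω=-0.217
apply F[4]=-0.119 → step 5: x=0.011, v=0.097, θ=0.014, ω=-0.186
apply F[5]=-0.125 → step 6: x=0.013, v=0.089, θ=0.011, ω=-0.159
apply F[6]=-0.128 → step 7: x=0.014, v=0.082, θ=0.008, ω=-0.136
apply F[7]=-0.130 → step 8: x=0.016, v=0.076, θ=0.005, ω=-0.116
apply F[8]=-0.131 → step 9: x=0.018, v=0.070, θ=0.003, ω=-0.098
apply F[9]=-0.132 → step 10: x=0.019, v=0.064, θ=0.001, ω=-0.083
apply F[10]=-0.132 → step 11: x=0.020, v=0.060, θ=-0.000, ω=-0.070
apply F[11]=-0.131 → step 12: x=0.021, v=0.055, θ=-0.001, ω=-0.059
apply F[12]=-0.131 → step 13: x=0.022, v=0.051, θ=-0.003, ω=-0.049
apply F[13]=-0.129 → step 14: x=0.023, v=0.047, θ=-0.003, ω=-0.041
apply F[14]=-0.126 → step 15: x=0.024, v=0.044, θ=-0.004, ω=-0.033
apply F[15]=-0.126 → step 16: x=0.025, v=0.040, θ=-0.005, ω=-0.027
apply F[16]=-0.122 → step 17: x=0.026, v=0.037, θ=-0.005, ω=-0.022
apply F[17]=-0.120 → step 18: x=0.027, v=0.034, θ=-0.006, ω=-0.017
apply F[18]=-0.118 → step 19: x=0.027, v=0.032, θ=-0.006, ω=-0.013
apply F[19]=-0.114 → step 20: x=0.028, v=0.029, θ=-0.006, ω=-0.009
apply F[20]=-0.113 → step 21: x=0.028, v=0.027, θ=-0.006, ω=-0.006
apply F[21]=-0.108 → step 22: x=0.029, v=0.025, θ=-0.006, ω=-0.004
apply F[22]=-0.107 → step 23: x=0.029, v=0.023, θ=-0.006, ω=-0.002
apply F[23]=-0.103 → step 24: x=0.030, v=0.021, θ=-0.006, ω=0.000
apply F[24]=-0.100 → step 25: x=0.030, v=0.019, θ=-0.006, ω=0.002
apply F[25]=-0.097 → step 26: x=0.031, v=0.017, θ=-0.006, ω=0.003
apply F[26]=-0.094 → step 27: x=0.031, v=0.015, θ=-0.006, ω=0.004
apply F[27]=-0.091 → step 28: x=0.031, v=0.014, θ=-0.006, ω=0.005
apply F[28]=-0.088 → step 29: x=0.031, v=0.012, θ=-0.006, ω=0.006
apply F[29]=-0.086 → step 30: x=0.032, v=0.011, θ=-0.006, ω=0.006
apply F[30]=-0.082 → step 31: x=0.032, v=0.010, θ=-0.006, ω=0.007
apply F[31]=-0.080 → step 32: x=0.032, v=0.008, θ=-0.006, ω=0.007
apply F[32]=-0.077 → step 33: x=0.032, v=0.007, θ=-0.006, ω=0.007
apply F[33]=-0.074 → step 34: x=0.032, v=0.006, θ=-0.005, ω=0.008
apply F[34]=-0.072 → step 35: x=0.032, v=0.005, θ=-0.005, ω=0.008
apply F[35]=-0.069 → step 36: x=0.033, v=0.004, θ=-0.005, ω=0.008
apply F[36]=-0.067 → step 37: x=0.033, v=0.003, θ=-0.005, ω=0.008
apply F[37]=-0.063 → step 38: x=0.033, v=0.002, θ=-0.005, ω=0.008
apply F[38]=-0.062 → step 39: x=0.033, v=0.001, θ=-0.005, ω=0.008
apply F[39]=-0.059 → step 40: x=0.033, v=-0.000, θ=-0.005, ω=0.008
Max |angle| over trajectory = 0.039 rad; bound = 0.084 → within bound.

Answer: yes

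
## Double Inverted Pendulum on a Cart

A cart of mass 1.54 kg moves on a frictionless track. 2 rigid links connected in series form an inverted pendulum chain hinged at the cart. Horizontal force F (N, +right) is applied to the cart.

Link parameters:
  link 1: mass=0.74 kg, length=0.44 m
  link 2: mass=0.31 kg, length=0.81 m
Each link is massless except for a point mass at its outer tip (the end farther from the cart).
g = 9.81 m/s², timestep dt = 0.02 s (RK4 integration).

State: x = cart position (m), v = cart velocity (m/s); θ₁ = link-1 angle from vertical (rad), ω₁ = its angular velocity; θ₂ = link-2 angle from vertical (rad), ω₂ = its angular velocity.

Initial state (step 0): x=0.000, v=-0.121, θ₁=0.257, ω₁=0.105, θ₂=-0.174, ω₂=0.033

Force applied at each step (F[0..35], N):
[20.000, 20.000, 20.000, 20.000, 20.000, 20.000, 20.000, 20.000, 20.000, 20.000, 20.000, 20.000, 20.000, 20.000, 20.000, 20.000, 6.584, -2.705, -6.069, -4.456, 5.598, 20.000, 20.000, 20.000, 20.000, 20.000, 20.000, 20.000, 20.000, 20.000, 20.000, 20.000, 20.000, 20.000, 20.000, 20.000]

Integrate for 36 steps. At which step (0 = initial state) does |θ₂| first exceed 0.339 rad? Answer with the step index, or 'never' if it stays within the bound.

Answer: 11

Derivation:
apply F[0]=+20.000 → step 1: x=-0.000, v=0.099, θ₁=0.256, ω₁=-0.183, θ₂=-0.175, ω₂=-0.135
apply F[1]=+20.000 → step 2: x=0.004, v=0.320, θ₁=0.250, ω₁=-0.475, θ₂=-0.179, ω₂=-0.301
apply F[2]=+20.000 → step 3: x=0.013, v=0.543, θ₁=0.237, ω₁=-0.779, θ₂=-0.187, ω₂=-0.463
apply F[3]=+20.000 → step 4: x=0.026, v=0.769, θ₁=0.218, ω₁=-1.103, θ₂=-0.198, ω₂=-0.619
apply F[4]=+20.000 → step 5: x=0.043, v=0.999, θ₁=0.193, ω₁=-1.453, θ₂=-0.212, ω₂=-0.765
apply F[5]=+20.000 → step 6: x=0.066, v=1.236, θ₁=0.160, ω₁=-1.840, θ₂=-0.228, ω₂=-0.898
apply F[6]=+20.000 → step 7: x=0.093, v=1.479, θ₁=0.119, ω₁=-2.270, θ₂=-0.248, ω₂=-1.012
apply F[7]=+20.000 → step 8: x=0.125, v=1.728, θ₁=0.069, ω₁=-2.751, θ₂=-0.269, ω₂=-1.103
apply F[8]=+20.000 → step 9: x=0.162, v=1.985, θ₁=0.009, ω₁=-3.287, θ₂=-0.291, ω₂=-1.167
apply F[9]=+20.000 → step 10: x=0.204, v=2.246, θ₁=-0.063, ω₁=-3.878, θ₂=-0.315, ω₂=-1.200
apply F[10]=+20.000 → step 11: x=0.252, v=2.506, θ₁=-0.147, ω₁=-4.513, θ₂=-0.339, ω₂=-1.203
apply F[11]=+20.000 → step 12: x=0.304, v=2.756, θ₁=-0.244, ω₁=-5.170, θ₂=-0.363, ω₂=-1.185
apply F[12]=+20.000 → step 13: x=0.362, v=2.985, θ₁=-0.354, ω₁=-5.809, θ₂=-0.387, ω₂=-1.166
apply F[13]=+20.000 → step 14: x=0.424, v=3.180, θ₁=-0.476, ω₁=-6.391, θ₂=-0.410, ω₂=-1.173
apply F[14]=+20.000 → step 15: x=0.489, v=3.333, θ₁=-0.609, ω₁=-6.882, θ₂=-0.434, ω₂=-1.237
apply F[15]=+20.000 → step 16: x=0.557, v=3.440, θ₁=-0.750, ω₁=-7.272, θ₂=-0.460, ω₂=-1.381
apply F[16]=+6.584 → step 17: x=0.625, v=3.380, θ₁=-0.897, ω₁=-7.409, θ₂=-0.489, ω₂=-1.556
apply F[17]=-2.705 → step 18: x=0.691, v=3.215, θ₁=-1.046, ω₁=-7.464, θ₂=-0.522, ω₂=-1.738
apply F[18]=-6.069 → step 19: x=0.753, v=3.007, θ₁=-1.196, ω₁=-7.548, θ₂=-0.559, ω₂=-1.940
apply F[19]=-4.456 → step 20: x=0.811, v=2.799, θ₁=-1.348, ω₁=-7.698, θ₂=-0.600, ω₂=-2.198
apply F[20]=+5.598 → step 21: x=0.866, v=2.658, θ₁=-1.504, ω₁=-7.897, θ₂=-0.648, ω₂=-2.597
apply F[21]=+20.000 → step 22: x=0.919, v=2.620, θ₁=-1.664, ω₁=-8.071, θ₂=-0.706, ω₂=-3.200
apply F[22]=+20.000 → step 23: x=0.971, v=2.570, θ₁=-1.827, ω₁=-8.216, θ₂=-0.776, ω₂=-3.884
apply F[23]=+20.000 → step 24: x=1.021, v=2.514, θ₁=-1.992, ω₁=-8.311, θ₂=-0.862, ω₂=-4.648
apply F[24]=+20.000 → step 25: x=1.071, v=2.462, θ₁=-2.159, ω₁=-8.320, θ₂=-0.963, ω₂=-5.489
apply F[25]=+20.000 → step 26: x=1.120, v=2.428, θ₁=-2.324, ω₁=-8.187, θ₂=-1.082, ω₂=-6.396
apply F[26]=+20.000 → step 27: x=1.168, v=2.428, θ₁=-2.485, ω₁=-7.838, θ₂=-1.219, ω₂=-7.341
apply F[27]=+20.000 → step 28: x=1.217, v=2.477, θ₁=-2.635, ω₁=-7.201, θ₂=-1.375, ω₂=-8.284
apply F[28]=+20.000 → step 29: x=1.268, v=2.581, θ₁=-2.770, ω₁=-6.233, θ₂=-1.550, ω₂=-9.176
apply F[29]=+20.000 → step 30: x=1.321, v=2.736, θ₁=-2.883, ω₁=-4.944, θ₂=-1.742, ω₂=-9.986
apply F[30]=+20.000 → step 31: x=1.378, v=2.927, θ₁=-2.966, ω₁=-3.399, θ₂=-1.949, ω₂=-10.720
apply F[31]=+20.000 → step 32: x=1.438, v=3.137, θ₁=-3.018, ω₁=-1.696, θ₂=-2.170, ω₂=-11.420
apply F[32]=+20.000 → step 33: x=1.503, v=3.351, θ₁=-3.034, ω₁=0.033, θ₂=-2.406, ω₂=-12.127
apply F[33]=+20.000 → step 34: x=1.572, v=3.549, θ₁=-3.018, ω₁=1.546, θ₂=-2.655, ω₂=-12.789
apply F[34]=+20.000 → step 35: x=1.645, v=3.709, θ₁=-2.976, ω₁=2.424, θ₂=-2.915, ω₂=-13.160
apply F[35]=+20.000 → step 36: x=1.720, v=3.830, θ₁=-2.927, ω₁=2.341, θ₂=-3.178, ω₂=-12.984
|θ₂| = 0.3393 > 0.339 first at step 11.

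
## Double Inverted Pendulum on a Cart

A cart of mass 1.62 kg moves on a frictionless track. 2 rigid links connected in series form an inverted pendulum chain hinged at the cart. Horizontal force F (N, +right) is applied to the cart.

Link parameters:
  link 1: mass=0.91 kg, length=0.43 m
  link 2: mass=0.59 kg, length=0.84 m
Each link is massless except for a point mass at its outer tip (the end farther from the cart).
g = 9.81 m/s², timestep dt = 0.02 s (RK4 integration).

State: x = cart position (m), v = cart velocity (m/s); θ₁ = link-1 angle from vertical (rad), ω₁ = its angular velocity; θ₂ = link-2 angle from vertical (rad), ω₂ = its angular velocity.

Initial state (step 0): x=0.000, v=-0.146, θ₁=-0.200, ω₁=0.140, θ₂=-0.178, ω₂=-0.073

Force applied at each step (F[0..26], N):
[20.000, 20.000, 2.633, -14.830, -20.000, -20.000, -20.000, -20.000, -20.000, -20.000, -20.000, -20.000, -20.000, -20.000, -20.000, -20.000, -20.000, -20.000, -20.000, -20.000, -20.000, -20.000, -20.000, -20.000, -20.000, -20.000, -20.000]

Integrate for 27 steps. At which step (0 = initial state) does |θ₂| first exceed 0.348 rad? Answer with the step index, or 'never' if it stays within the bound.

apply F[0]=+20.000 → step 1: x=-0.000, v=0.126, θ₁=-0.204, ω₁=-0.576, θ₂=-0.179, ω₂=-0.067
apply F[1]=+20.000 → step 2: x=0.005, v=0.398, θ₁=-0.223, ω₁=-1.296, θ₂=-0.181, ω₂=-0.059
apply F[2]=+2.633 → step 3: x=0.014, v=0.464, θ₁=-0.252, ω₁=-1.567, θ₂=-0.182, ω₂=-0.042
apply F[3]=-14.830 → step 4: x=0.022, v=0.331, θ₁=-0.281, ω₁=-1.414, θ₂=-0.182, ω₂=-0.008
apply F[4]=-20.000 → step 5: x=0.026, v=0.145, θ₁=-0.307, ω₁=-1.170, θ₂=-0.182, ω₂=0.042
apply F[5]=-20.000 → step 6: x=0.027, v=-0.035, θ₁=-0.328, ω₁=-0.962, θ₂=-0.180, ω₂=0.103
apply F[6]=-20.000 → step 7: x=0.025, v=-0.211, θ₁=-0.346, ω₁=-0.782, θ₂=-0.178, ω₂=0.175
apply F[7]=-20.000 → step 8: x=0.019, v=-0.383, θ₁=-0.360, ω₁=-0.626, θ₂=-0.173, ω₂=0.257
apply F[8]=-20.000 → step 9: x=0.010, v=-0.552, θ₁=-0.371, ω₁=-0.489, θ₂=-0.167, ω₂=0.346
apply F[9]=-20.000 → step 10: x=-0.003, v=-0.719, θ₁=-0.380, ω₁=-0.366, θ₂=-0.159, ω₂=0.443
apply F[10]=-20.000 → step 11: x=-0.019, v=-0.885, θ₁=-0.386, ω₁=-0.256, θ₂=-0.150, ω₂=0.547
apply F[11]=-20.000 → step 12: x=-0.038, v=-1.051, θ₁=-0.390, ω₁=-0.153, θ₂=-0.138, ω₂=0.657
apply F[12]=-20.000 → step 13: x=-0.061, v=-1.216, θ₁=-0.392, ω₁=-0.056, θ₂=-0.123, ω₂=0.774
apply F[13]=-20.000 → step 14: x=-0.087, v=-1.382, θ₁=-0.392, ω₁=0.038, θ₂=-0.107, ω₂=0.897
apply F[14]=-20.000 → step 15: x=-0.116, v=-1.549, θ₁=-0.390, ω₁=0.132, θ₂=-0.087, ω₂=1.026
apply F[15]=-20.000 → step 16: x=-0.149, v=-1.717, θ₁=-0.387, ω₁=0.228, θ₂=-0.066, ω₂=1.160
apply F[16]=-20.000 → step 17: x=-0.185, v=-1.887, θ₁=-0.381, ω₁=0.330, θ₂=-0.041, ω₂=1.301
apply F[17]=-20.000 → step 18: x=-0.225, v=-2.060, θ₁=-0.374, ω₁=0.440, θ₂=-0.013, ω₂=1.447
apply F[18]=-20.000 → step 19: x=-0.267, v=-2.236, θ₁=-0.364, ω₁=0.563, θ₂=0.017, ω₂=1.597
apply F[19]=-20.000 → step 20: x=-0.314, v=-2.416, θ₁=-0.351, ω₁=0.702, θ₂=0.050, ω₂=1.752
apply F[20]=-20.000 → step 21: x=-0.364, v=-2.601, θ₁=-0.335, ω₁=0.862, θ₂=0.087, ω₂=1.909
apply F[21]=-20.000 → step 22: x=-0.418, v=-2.790, θ₁=-0.316, ω₁=1.049, θ₂=0.127, ω₂=2.068
apply F[22]=-20.000 → step 23: x=-0.476, v=-2.986, θ₁=-0.293, ω₁=1.267, θ₂=0.170, ω₂=2.226
apply F[23]=-20.000 → step 24: x=-0.538, v=-3.189, θ₁=-0.265, ω₁=1.526, θ₂=0.216, ω₂=2.381
apply F[24]=-20.000 → step 25: x=-0.603, v=-3.399, θ₁=-0.232, ω₁=1.831, θ₂=0.265, ω₂=2.528
apply F[25]=-20.000 → step 26: x=-0.674, v=-3.618, θ₁=-0.192, ω₁=2.192, θ₂=0.317, ω₂=2.663
apply F[26]=-20.000 → step 27: x=-0.748, v=-3.846, θ₁=-0.144, ω₁=2.617, θ₂=0.371, ω₂=2.779
|θ₂| = 0.371 > 0.348 first at step 27.

Answer: 27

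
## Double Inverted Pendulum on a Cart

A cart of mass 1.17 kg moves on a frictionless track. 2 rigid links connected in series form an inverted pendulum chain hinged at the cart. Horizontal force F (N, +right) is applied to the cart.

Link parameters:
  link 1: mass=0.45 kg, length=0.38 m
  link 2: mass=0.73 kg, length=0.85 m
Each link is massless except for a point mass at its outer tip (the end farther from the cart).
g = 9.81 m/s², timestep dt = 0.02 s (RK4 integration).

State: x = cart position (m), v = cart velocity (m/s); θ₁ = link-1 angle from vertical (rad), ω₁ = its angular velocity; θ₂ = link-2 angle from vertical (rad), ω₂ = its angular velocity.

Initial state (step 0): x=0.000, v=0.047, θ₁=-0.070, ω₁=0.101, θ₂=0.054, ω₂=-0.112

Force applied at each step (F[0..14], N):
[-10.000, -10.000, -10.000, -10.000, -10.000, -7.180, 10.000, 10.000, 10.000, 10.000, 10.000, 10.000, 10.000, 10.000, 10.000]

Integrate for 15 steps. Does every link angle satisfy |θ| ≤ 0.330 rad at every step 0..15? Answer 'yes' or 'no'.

apply F[0]=-10.000 → step 1: x=-0.001, v=-0.110, θ₁=-0.065, ω₁=0.375, θ₂=0.053, ω₂=-0.037
apply F[1]=-10.000 → step 2: x=-0.004, v=-0.269, θ₁=-0.055, ω₁=0.666, θ₂=0.052, ω₂=0.032
apply F[2]=-10.000 → step 3: x=-0.011, v=-0.431, θ₁=-0.038, ω₁=0.984, θ₂=0.054, ω₂=0.093
apply F[3]=-10.000 → step 4: x=-0.022, v=-0.596, θ₁=-0.015, ω₁=1.339, θ₂=0.056, ω₂=0.140
apply F[4]=-10.000 → step 5: x=-0.035, v=-0.767, θ₁=0.015, ω₁=1.745, θ₂=0.059, ω₂=0.172
apply F[5]=-7.180 → step 6: x=-0.052, v=-0.895, θ₁=0.054, ω₁=2.081, θ₂=0.063, ω₂=0.186
apply F[6]=+10.000 → step 7: x=-0.068, v=-0.738, θ₁=0.091, ω₁=1.711, θ₂=0.067, ω₂=0.181
apply F[7]=+10.000 → step 8: x=-0.081, v=-0.588, θ₁=0.122, ω₁=1.406, θ₂=0.070, ω₂=0.158
apply F[8]=+10.000 → step 9: x=-0.092, v=-0.444, θ₁=0.148, ω₁=1.156, θ₂=0.073, ω₂=0.118
apply F[9]=+10.000 → step 10: x=-0.099, v=-0.306, θ₁=0.169, ω₁=0.952, θ₂=0.075, ω₂=0.065
apply F[10]=+10.000 → step 11: x=-0.104, v=-0.172, θ₁=0.186, ω₁=0.787, θ₂=0.075, ω₂=-0.001
apply F[11]=+10.000 → step 12: x=-0.106, v=-0.041, θ₁=0.201, ω₁=0.655, θ₂=0.075, ω₂=-0.078
apply F[12]=+10.000 → step 13: x=-0.106, v=0.086, θ₁=0.213, ω₁=0.550, θ₂=0.072, ω₂=-0.163
apply F[13]=+10.000 → step 14: x=-0.103, v=0.212, θ₁=0.223, ω₁=0.469, θ₂=0.068, ω₂=-0.258
apply F[14]=+10.000 → step 15: x=-0.097, v=0.335, θ₁=0.232, ω₁=0.410, θ₂=0.062, ω₂=-0.362
Max |angle| over trajectory = 0.232 rad; bound = 0.330 → within bound.

Answer: yes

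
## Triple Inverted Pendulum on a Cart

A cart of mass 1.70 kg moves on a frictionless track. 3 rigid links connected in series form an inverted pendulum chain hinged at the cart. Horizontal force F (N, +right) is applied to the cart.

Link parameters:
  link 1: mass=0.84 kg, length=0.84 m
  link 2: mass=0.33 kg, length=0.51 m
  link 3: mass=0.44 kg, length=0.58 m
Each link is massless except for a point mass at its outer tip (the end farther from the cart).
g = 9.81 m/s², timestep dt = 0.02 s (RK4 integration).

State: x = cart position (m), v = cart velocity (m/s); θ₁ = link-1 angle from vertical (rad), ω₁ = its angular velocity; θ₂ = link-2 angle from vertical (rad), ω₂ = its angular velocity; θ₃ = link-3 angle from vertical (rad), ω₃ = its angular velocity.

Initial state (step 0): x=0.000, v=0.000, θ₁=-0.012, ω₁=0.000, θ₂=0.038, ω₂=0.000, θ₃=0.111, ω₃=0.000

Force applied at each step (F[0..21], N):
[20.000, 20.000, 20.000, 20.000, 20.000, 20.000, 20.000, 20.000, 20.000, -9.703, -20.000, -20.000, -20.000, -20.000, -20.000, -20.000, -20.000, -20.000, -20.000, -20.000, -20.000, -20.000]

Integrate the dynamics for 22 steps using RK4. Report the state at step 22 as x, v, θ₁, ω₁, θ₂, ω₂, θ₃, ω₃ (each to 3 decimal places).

Answer: x=0.468, v=-0.139, θ₁=-0.968, ω₁=-2.786, θ₂=0.407, ω₂=2.921, θ₃=0.289, ω₃=0.612

Derivation:
apply F[0]=+20.000 → step 1: x=0.002, v=0.238, θ₁=-0.015, ω₁=-0.297, θ₂=0.038, ω₂=0.000, θ₃=0.112, ω₃=0.056
apply F[1]=+20.000 → step 2: x=0.010, v=0.476, θ₁=-0.024, ω₁=-0.597, θ₂=0.038, ω₂=0.004, θ₃=0.113, ω₃=0.112
apply F[2]=+20.000 → step 3: x=0.021, v=0.717, θ₁=-0.039, ω₁=-0.903, θ₂=0.038, ω₂=0.015, θ₃=0.116, ω₃=0.166
apply F[3]=+20.000 → step 4: x=0.038, v=0.960, θ₁=-0.060, ω₁=-1.219, θ₂=0.039, ω₂=0.035, θ₃=0.120, ω₃=0.217
apply F[4]=+20.000 → step 5: x=0.060, v=1.205, θ₁=-0.088, ω₁=-1.544, θ₂=0.040, ω₂=0.065, θ₃=0.125, ω₃=0.264
apply F[5]=+20.000 → step 6: x=0.086, v=1.452, θ₁=-0.122, ω₁=-1.878, θ₂=0.041, ω₂=0.102, θ₃=0.130, ω₃=0.305
apply F[6]=+20.000 → step 7: x=0.118, v=1.698, θ₁=-0.163, ω₁=-2.219, θ₂=0.044, ω₂=0.141, θ₃=0.137, ω₃=0.335
apply F[7]=+20.000 → step 8: x=0.154, v=1.942, θ₁=-0.211, ω₁=-2.558, θ₂=0.047, ω₂=0.171, θ₃=0.144, ω₃=0.353
apply F[8]=+20.000 → step 9: x=0.196, v=2.179, θ₁=-0.265, ω₁=-2.890, θ₂=0.050, ω₂=0.178, θ₃=0.151, ω₃=0.356
apply F[9]=-9.703 → step 10: x=0.238, v=2.083, θ₁=-0.323, ω₁=-2.872, θ₂=0.055, ω₂=0.248, θ₃=0.158, ω₃=0.381
apply F[10]=-20.000 → step 11: x=0.278, v=1.882, θ₁=-0.379, ω₁=-2.767, θ₂=0.061, ω₂=0.378, θ₃=0.166, ω₃=0.421
apply F[11]=-20.000 → step 12: x=0.313, v=1.687, θ₁=-0.434, ω₁=-2.694, θ₂=0.070, ω₂=0.539, θ₃=0.175, ω₃=0.461
apply F[12]=-20.000 → step 13: x=0.345, v=1.499, θ₁=-0.487, ω₁=-2.648, θ₂=0.083, ω₂=0.727, θ₃=0.185, ω₃=0.499
apply F[13]=-20.000 → step 14: x=0.373, v=1.314, θ₁=-0.540, ω₁=-2.623, θ₂=0.099, ω₂=0.938, θ₃=0.195, ω₃=0.532
apply F[14]=-20.000 → step 15: x=0.398, v=1.132, θ₁=-0.592, ω₁=-2.616, θ₂=0.120, ω₂=1.167, θ₃=0.206, ω₃=0.560
apply F[15]=-20.000 → step 16: x=0.419, v=0.952, θ₁=-0.644, ω₁=-2.623, θ₂=0.146, ω₂=1.410, θ₃=0.217, ω₃=0.580
apply F[16]=-20.000 → step 17: x=0.436, v=0.771, θ₁=-0.697, ω₁=-2.640, θ₂=0.177, ω₂=1.663, θ₃=0.229, ω₃=0.592
apply F[17]=-20.000 → step 18: x=0.450, v=0.591, θ₁=-0.750, ω₁=-2.664, θ₂=0.213, ω₂=1.921, θ₃=0.241, ω₃=0.598
apply F[18]=-20.000 → step 19: x=0.460, v=0.410, θ₁=-0.804, ω₁=-2.692, θ₂=0.254, ω₂=2.179, θ₃=0.253, ω₃=0.599
apply F[19]=-20.000 → step 20: x=0.466, v=0.228, θ₁=-0.858, ω₁=-2.722, θ₂=0.300, ω₂=2.434, θ₃=0.265, ω₃=0.599
apply F[20]=-20.000 → step 21: x=0.469, v=0.045, θ₁=-0.913, ω₁=-2.754, θ₂=0.351, ω₂=2.683, θ₃=0.277, ω₃=0.601
apply F[21]=-20.000 → step 22: x=0.468, v=-0.139, θ₁=-0.968, ω₁=-2.786, θ₂=0.407, ω₂=2.921, θ₃=0.289, ω₃=0.612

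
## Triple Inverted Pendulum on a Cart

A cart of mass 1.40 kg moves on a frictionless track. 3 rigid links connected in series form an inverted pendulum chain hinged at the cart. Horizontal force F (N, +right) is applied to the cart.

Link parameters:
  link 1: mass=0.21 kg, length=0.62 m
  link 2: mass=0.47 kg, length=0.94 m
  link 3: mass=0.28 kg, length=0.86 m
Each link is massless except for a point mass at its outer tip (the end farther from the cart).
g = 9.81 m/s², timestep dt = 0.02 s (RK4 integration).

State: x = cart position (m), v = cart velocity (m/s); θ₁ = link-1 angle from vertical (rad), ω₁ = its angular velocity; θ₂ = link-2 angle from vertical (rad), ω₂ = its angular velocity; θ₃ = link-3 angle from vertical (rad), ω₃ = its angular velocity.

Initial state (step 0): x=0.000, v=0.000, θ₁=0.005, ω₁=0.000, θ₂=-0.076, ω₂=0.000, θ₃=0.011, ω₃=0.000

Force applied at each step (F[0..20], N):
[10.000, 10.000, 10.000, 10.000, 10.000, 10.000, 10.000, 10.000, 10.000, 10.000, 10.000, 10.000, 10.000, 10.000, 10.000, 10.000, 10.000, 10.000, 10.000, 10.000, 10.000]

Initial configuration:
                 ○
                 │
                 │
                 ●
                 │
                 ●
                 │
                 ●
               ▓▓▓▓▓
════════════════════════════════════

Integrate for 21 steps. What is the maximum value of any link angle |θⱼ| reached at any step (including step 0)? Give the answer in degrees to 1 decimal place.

Answer: 53.6°

Derivation:
apply F[0]=+10.000 → step 1: x=0.001, v=0.142, θ₁=0.004, ω₁=-0.139, θ₂=-0.077, ω₂=-0.086, θ₃=0.011, ω₃=0.031
apply F[1]=+10.000 → step 2: x=0.006, v=0.285, θ₁=-0.001, ω₁=-0.282, θ₂=-0.079, ω₂=-0.170, θ₃=0.012, ω₃=0.062
apply F[2]=+10.000 → step 3: x=0.013, v=0.428, θ₁=-0.008, ω₁=-0.431, θ₂=-0.084, ω₂=-0.252, θ₃=0.014, ω₃=0.095
apply F[3]=+10.000 → step 4: x=0.023, v=0.573, θ₁=-0.018, ω₁=-0.589, θ₂=-0.089, ω₂=-0.331, θ₃=0.016, ω₃=0.130
apply F[4]=+10.000 → step 5: x=0.036, v=0.719, θ₁=-0.031, ω₁=-0.761, θ₂=-0.097, ω₂=-0.404, θ₃=0.019, ω₃=0.167
apply F[5]=+10.000 → step 6: x=0.052, v=0.866, θ₁=-0.048, ω₁=-0.950, θ₂=-0.106, ω₂=-0.469, θ₃=0.023, ω₃=0.206
apply F[6]=+10.000 → step 7: x=0.070, v=1.016, θ₁=-0.069, ω₁=-1.160, θ₂=-0.116, ω₂=-0.525, θ₃=0.027, ω₃=0.247
apply F[7]=+10.000 → step 8: x=0.092, v=1.167, θ₁=-0.095, ω₁=-1.395, θ₂=-0.127, ω₂=-0.569, θ₃=0.033, ω₃=0.290
apply F[8]=+10.000 → step 9: x=0.117, v=1.321, θ₁=-0.125, ω₁=-1.657, θ₂=-0.138, ω₂=-0.599, θ₃=0.039, ω₃=0.333
apply F[9]=+10.000 → step 10: x=0.145, v=1.476, θ₁=-0.161, ω₁=-1.949, θ₂=-0.150, ω₂=-0.614, θ₃=0.046, ω₃=0.375
apply F[10]=+10.000 → step 11: x=0.176, v=1.631, θ₁=-0.204, ω₁=-2.266, θ₂=-0.163, ω₂=-0.614, θ₃=0.054, ω₃=0.412
apply F[11]=+10.000 → step 12: x=0.210, v=1.785, θ₁=-0.252, ω₁=-2.604, θ₂=-0.175, ω₂=-0.603, θ₃=0.062, ω₃=0.442
apply F[12]=+10.000 → step 13: x=0.248, v=1.936, θ₁=-0.308, ω₁=-2.947, θ₂=-0.187, ω₂=-0.589, θ₃=0.071, ω₃=0.460
apply F[13]=+10.000 → step 14: x=0.288, v=2.081, θ₁=-0.370, ω₁=-3.278, θ₂=-0.198, ω₂=-0.584, θ₃=0.081, ω₃=0.464
apply F[14]=+10.000 → step 15: x=0.331, v=2.218, θ₁=-0.439, ω₁=-3.579, θ₂=-0.210, ω₂=-0.601, θ₃=0.090, ω₃=0.452
apply F[15]=+10.000 → step 16: x=0.376, v=2.346, θ₁=-0.513, ω₁=-3.837, θ₂=-0.223, ω₂=-0.652, θ₃=0.099, ω₃=0.425
apply F[16]=+10.000 → step 17: x=0.424, v=2.464, θ₁=-0.592, ω₁=-4.045, θ₂=-0.237, ω₂=-0.743, θ₃=0.107, ω₃=0.385
apply F[17]=+10.000 → step 18: x=0.475, v=2.574, θ₁=-0.674, ω₁=-4.207, θ₂=-0.253, ω₂=-0.878, θ₃=0.114, ω₃=0.336
apply F[18]=+10.000 → step 19: x=0.527, v=2.676, θ₁=-0.760, ω₁=-4.327, θ₂=-0.272, ω₂=-1.053, θ₃=0.120, ω₃=0.278
apply F[19]=+10.000 → step 20: x=0.582, v=2.771, θ₁=-0.847, ω₁=-4.411, θ₂=-0.295, ω₂=-1.265, θ₃=0.125, ω₃=0.214
apply F[20]=+10.000 → step 21: x=0.638, v=2.861, θ₁=-0.936, ω₁=-4.465, θ₂=-0.323, ω₂=-1.511, θ₃=0.129, ω₃=0.144
Max |angle| over trajectory = 0.936 rad = 53.6°.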